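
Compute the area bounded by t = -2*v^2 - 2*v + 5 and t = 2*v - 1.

64/3

Both boundary curves give t as a function of v, so integrate with respect to v. Setting them equal: -2*v^2 - 4*v + 6 = 0, i.e. -2*(v - 1)*(v + 3) = 0, so they meet at v = -3, 1.
For v in [-3, 1], t = -2*v^2 - 2*v + 5 is on the right; area = ∫[-3,1] (-2*v^2 - 4*v + 6) dv = 64/3.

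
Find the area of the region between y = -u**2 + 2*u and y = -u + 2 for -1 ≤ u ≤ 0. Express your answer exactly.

On [-1, 0], (-u**2 + 2*u) - (-u + 2) = -u**2 + 3*u - 2 is ≤ 0 throughout, so the area is a single integral of |-u**2 + 3*u - 2|.
∫[-1,0] (-u**2 + 3*u - 2) du = -23/6; the area of that piece is 23/6.

23/6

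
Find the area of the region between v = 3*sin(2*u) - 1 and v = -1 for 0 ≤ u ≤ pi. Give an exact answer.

6

The difference (3*sin(2*u) - 1) - (-1) = 3*sin(2*u) changes sign at u = pi/2 inside [0, pi], so split the integral there.
∫[0,pi/2] (3*sin(2*u)) du = 3.
∫[pi/2,pi] (3*sin(2*u)) du = -3; the area of that piece is 3.
Total area = 3 + 3 = 6.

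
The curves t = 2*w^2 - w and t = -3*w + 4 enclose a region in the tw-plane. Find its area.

9

Both boundary curves give t as a function of w, so integrate with respect to w. Setting them equal: 2*w^2 + 2*w - 4 = 0, i.e. 2*(w - 1)*(w + 2) = 0, so they meet at w = -2, 1.
For w in [-2, 1], t = 2*w^2 - w is on the left; area = ∫[-2,1] (-(2*w^2 + 2*w - 4)) dw = 9.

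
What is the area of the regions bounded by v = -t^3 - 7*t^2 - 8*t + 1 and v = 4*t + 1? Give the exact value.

Set the curves equal: -t^3 - 7*t^2 - 8*t + 1 = 4*t + 1, so -t^3 - 7*t^2 - 12*t = 0, which factors as -t*(t + 3)*(t + 4) = 0. The curves meet at t = -4, -3, 0.
On [-4, -3], v = 4*t + 1 is on top; that piece has area ∫[-4,-3] (-(-t^3 - 7*t^2 - 12*t)) dt = 7/12.
On [-3, 0], v = -t^3 - 7*t^2 - 8*t + 1 is on top; that piece has area ∫[-3,0] (-t^3 - 7*t^2 - 12*t) dt = 45/4.
Total enclosed area = 7/12 + 45/4 = 71/6.

71/6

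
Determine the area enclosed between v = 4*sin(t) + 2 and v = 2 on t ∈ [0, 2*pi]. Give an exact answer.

16

The difference (4*sin(t) + 2) - (2) = 4*sin(t) changes sign at t = pi inside [0, 2*pi], so split the integral there.
∫[0,pi] (4*sin(t)) dt = 8.
∫[pi,2*pi] (4*sin(t)) dt = -8; the area of that piece is 8.
Total area = 8 + 8 = 16.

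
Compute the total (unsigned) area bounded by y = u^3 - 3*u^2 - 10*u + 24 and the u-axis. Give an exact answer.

The curve meets the u-axis where u^3 - 3*u^2 - 10*u + 24 = 0, i.e. (u - 4)*(u - 2)*(u + 3) = 0, at u = -3, 2, 4.
On [-3, 2] the curve lies above the axis; ∫[-3,2] (u^3 - 3*u^2 - 10*u + 24) du = 375/4, giving area 375/4.
On [2, 4] the curve lies below the axis; ∫[2,4] (u^3 - 3*u^2 - 10*u + 24) du = -8, giving area 8.
Total area = 375/4 + 8 = 407/4.

407/4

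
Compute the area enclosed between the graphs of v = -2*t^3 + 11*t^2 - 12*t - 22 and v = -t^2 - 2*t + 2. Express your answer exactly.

131/2

Set the curves equal: -2*t^3 + 11*t^2 - 12*t - 22 = -t^2 - 2*t + 2, so -2*t^3 + 12*t^2 - 10*t - 24 = 0, which factors as -2*(t - 4)*(t - 3)*(t + 1) = 0. The curves meet at t = -1, 3, 4.
On [-1, 3], v = -t^2 - 2*t + 2 is on top; that piece has area ∫[-1,3] (-(-2*t^3 + 12*t^2 - 10*t - 24)) dt = 64.
On [3, 4], v = -2*t^3 + 11*t^2 - 12*t - 22 is on top; that piece has area ∫[3,4] (-2*t^3 + 12*t^2 - 10*t - 24) dt = 3/2.
Total enclosed area = 64 + 3/2 = 131/2.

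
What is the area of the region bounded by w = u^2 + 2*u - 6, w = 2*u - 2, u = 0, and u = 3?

23/3

The difference (u^2 + 2*u - 6) - (2*u - 2) = u^2 - 4 changes sign at u = 2 inside [0, 3], so split the integral there.
∫[0,2] (u^2 - 4) du = -16/3; the area of that piece is 16/3.
∫[2,3] (u^2 - 4) du = 7/3.
Total area = 16/3 + 7/3 = 23/3.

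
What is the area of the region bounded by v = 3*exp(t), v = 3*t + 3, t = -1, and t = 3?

-24 - 3*exp(-1) + 3*exp(3)

On [-1, 3], (3*exp(t)) - (3*t + 3) = -3*t + 3*exp(t) - 3 is ≥ 0 throughout, so the area is a single integral of |-3*t + 3*exp(t) - 3|.
∫[-1,3] (-3*t + 3*exp(t) - 3) dt = -24 - 3*exp(-1) + 3*exp(3).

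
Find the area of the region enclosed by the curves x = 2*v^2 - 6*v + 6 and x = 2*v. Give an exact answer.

8/3

Both boundary curves give x as a function of v, so integrate with respect to v. Setting them equal: 2*v^2 - 8*v + 6 = 0, i.e. 2*(v - 3)*(v - 1) = 0, so they meet at v = 1, 3.
For v in [1, 3], x = 2*v^2 - 6*v + 6 is on the left; area = ∫[1,3] (-(2*v^2 - 8*v + 6)) dv = 8/3.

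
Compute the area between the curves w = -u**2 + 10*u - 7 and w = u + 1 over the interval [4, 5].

73/6

On [4, 5], (-u**2 + 10*u - 7) - (u + 1) = -u**2 + 9*u - 8 is ≥ 0 throughout, so the area is a single integral of |-u**2 + 9*u - 8|.
∫[4,5] (-u**2 + 9*u - 8) du = 73/6.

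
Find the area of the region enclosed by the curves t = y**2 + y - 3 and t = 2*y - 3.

1/6

Both boundary curves give t as a function of y, so integrate with respect to y. Setting them equal: y**2 - y = 0, i.e. y*(y - 1) = 0, so they meet at y = 0, 1.
For y in [0, 1], t = y**2 + y - 3 is on the left; area = ∫[0,1] (-(y**2 - y)) dy = 1/6.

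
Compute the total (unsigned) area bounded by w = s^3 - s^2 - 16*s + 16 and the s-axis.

The curve meets the s-axis where s^3 - s^2 - 16*s + 16 = 0, i.e. (s - 4)*(s - 1)*(s + 4) = 0, at s = -4, 1, 4.
On [-4, 1] the curve lies above the axis; ∫[-4,1] (s^3 - s^2 - 16*s + 16) ds = 1375/12, giving area 1375/12.
On [1, 4] the curve lies below the axis; ∫[1,4] (s^3 - s^2 - 16*s + 16) ds = -117/4, giving area 117/4.
Total area = 1375/12 + 117/4 = 863/6.

863/6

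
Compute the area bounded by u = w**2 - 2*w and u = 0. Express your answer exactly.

4/3

Both boundary curves give u as a function of w, so integrate with respect to w. Setting them equal: w**2 - 2*w = 0, i.e. w*(w - 2) = 0, so they meet at w = 0, 2.
For w in [0, 2], u = w**2 - 2*w is on the left; area = ∫[0,2] (-(w**2 - 2*w)) dw = 4/3.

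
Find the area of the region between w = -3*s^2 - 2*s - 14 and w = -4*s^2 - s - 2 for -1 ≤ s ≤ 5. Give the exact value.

149/3

The difference (-3*s^2 - 2*s - 14) - (-4*s^2 - s - 2) = s^2 - s - 12 changes sign at s = 4 inside [-1, 5], so split the integral there.
∫[-1,4] (s^2 - s - 12) ds = -275/6; the area of that piece is 275/6.
∫[4,5] (s^2 - s - 12) ds = 23/6.
Total area = 275/6 + 23/6 = 149/3.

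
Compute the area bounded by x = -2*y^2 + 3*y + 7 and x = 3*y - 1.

Both boundary curves give x as a function of y, so integrate with respect to y. Setting them equal: -2*y^2 + 8 = 0, i.e. -2*(y - 2)*(y + 2) = 0, so they meet at y = -2, 2.
For y in [-2, 2], x = -2*y^2 + 3*y + 7 is on the right; area = ∫[-2,2] (-2*y^2 + 8) dy = 64/3.

64/3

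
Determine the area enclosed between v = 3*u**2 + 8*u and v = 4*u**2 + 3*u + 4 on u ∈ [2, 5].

31/6

The difference (3*u**2 + 8*u) - (4*u**2 + 3*u + 4) = -u**2 + 5*u - 4 changes sign at u = 4 inside [2, 5], so split the integral there.
∫[2,4] (-u**2 + 5*u - 4) du = 10/3.
∫[4,5] (-u**2 + 5*u - 4) du = -11/6; the area of that piece is 11/6.
Total area = 10/3 + 11/6 = 31/6.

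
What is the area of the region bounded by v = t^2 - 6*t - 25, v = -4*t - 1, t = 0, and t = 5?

310/3

On [0, 5], (t^2 - 6*t - 25) - (-4*t - 1) = t^2 - 2*t - 24 is ≤ 0 throughout, so the area is a single integral of |t^2 - 2*t - 24|.
∫[0,5] (t^2 - 2*t - 24) dt = -310/3; the area of that piece is 310/3.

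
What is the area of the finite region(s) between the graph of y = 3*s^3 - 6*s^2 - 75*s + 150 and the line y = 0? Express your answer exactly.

2459/2

The curve meets the s-axis where 3*s^3 - 6*s^2 - 75*s + 150 = 0, i.e. 3*(s - 5)*(s - 2)*(s + 5) = 0, at s = -5, 2, 5.
On [-5, 2] the curve lies above the axis; ∫[-5,2] (3*s^3 - 6*s^2 - 75*s + 150) ds = 4459/4, giving area 4459/4.
On [2, 5] the curve lies below the axis; ∫[2,5] (3*s^3 - 6*s^2 - 75*s + 150) ds = -459/4, giving area 459/4.
Total area = 4459/4 + 459/4 = 2459/2.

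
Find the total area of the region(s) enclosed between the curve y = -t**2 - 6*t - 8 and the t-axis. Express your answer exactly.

The curve meets the t-axis where -t**2 - 6*t - 8 = 0, i.e. -(t + 2)*(t + 4) = 0, at t = -4, -2.
On [-4, -2] the curve lies above the axis; ∫[-4,-2] (-t**2 - 6*t - 8) dt = 4/3, giving area 4/3.

4/3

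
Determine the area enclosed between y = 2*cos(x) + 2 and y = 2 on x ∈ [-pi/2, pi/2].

On [-pi/2, pi/2], (2*cos(x) + 2) - (2) = 2*cos(x) is ≥ 0 throughout, so the area is a single integral of |2*cos(x)|.
∫[-pi/2,pi/2] (2*cos(x)) dx = 4.

4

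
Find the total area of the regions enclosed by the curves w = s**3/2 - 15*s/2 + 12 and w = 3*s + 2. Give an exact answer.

999/8

Set the curves equal: s**3/2 - 15*s/2 + 12 = 3*s + 2, so s**3/2 - 21*s/2 + 10 = 0, which factors as (s - 4)*(s - 1)*(s + 5)/2 = 0. The curves meet at s = -5, 1, 4.
On [-5, 1], w = s**3/2 - 15*s/2 + 12 is on top; that piece has area ∫[-5,1] (s**3/2 - 21*s/2 + 10) ds = 108.
On [1, 4], w = 3*s + 2 is on top; that piece has area ∫[1,4] (-(s**3/2 - 21*s/2 + 10)) ds = 135/8.
Total enclosed area = 108 + 135/8 = 999/8.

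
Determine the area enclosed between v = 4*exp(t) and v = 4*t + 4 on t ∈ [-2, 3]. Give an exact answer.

-30 - 4*exp(-2) + 4*exp(3)

On [-2, 3], (4*exp(t)) - (4*t + 4) = -4*t + 4*exp(t) - 4 is ≥ 0 throughout, so the area is a single integral of |-4*t + 4*exp(t) - 4|.
∫[-2,3] (-4*t + 4*exp(t) - 4) dt = -30 - 4*exp(-2) + 4*exp(3).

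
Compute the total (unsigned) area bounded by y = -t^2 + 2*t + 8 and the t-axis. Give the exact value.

36

The curve meets the t-axis where -t^2 + 2*t + 8 = 0, i.e. -(t - 4)*(t + 2) = 0, at t = -2, 4.
On [-2, 4] the curve lies above the axis; ∫[-2,4] (-t^2 + 2*t + 8) dt = 36, giving area 36.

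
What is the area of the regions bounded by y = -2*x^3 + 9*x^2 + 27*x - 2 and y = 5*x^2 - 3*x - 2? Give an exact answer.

Set the curves equal: -2*x^3 + 9*x^2 + 27*x - 2 = 5*x^2 - 3*x - 2, so -2*x^3 + 4*x^2 + 30*x = 0, which factors as -2*x*(x - 5)*(x + 3) = 0. The curves meet at x = -3, 0, 5.
On [-3, 0], y = 5*x^2 - 3*x - 2 is on top; that piece has area ∫[-3,0] (-(-2*x^3 + 4*x^2 + 30*x)) dx = 117/2.
On [0, 5], y = -2*x^3 + 9*x^2 + 27*x - 2 is on top; that piece has area ∫[0,5] (-2*x^3 + 4*x^2 + 30*x) dx = 1375/6.
Total enclosed area = 117/2 + 1375/6 = 863/3.

863/3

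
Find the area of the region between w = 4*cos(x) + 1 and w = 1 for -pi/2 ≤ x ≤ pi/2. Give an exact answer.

8

On [-pi/2, pi/2], (4*cos(x) + 1) - (1) = 4*cos(x) is ≥ 0 throughout, so the area is a single integral of |4*cos(x)|.
∫[-pi/2,pi/2] (4*cos(x)) dx = 8.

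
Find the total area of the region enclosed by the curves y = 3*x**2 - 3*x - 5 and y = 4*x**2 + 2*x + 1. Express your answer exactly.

1/6

Set the curves equal: 3*x**2 - 3*x - 5 = 4*x**2 + 2*x + 1, so -x**2 - 5*x - 6 = 0, which factors as -(x + 2)*(x + 3) = 0. The curves meet at x = -3, -2.
On [-3, -2], y = 3*x**2 - 3*x - 5 is on top; that piece has area ∫[-3,-2] (-x**2 - 5*x - 6) dx = 1/6.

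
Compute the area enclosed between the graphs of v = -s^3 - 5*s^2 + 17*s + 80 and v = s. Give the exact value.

5137/12

Set the curves equal: -s^3 - 5*s^2 + 17*s + 80 = s, so -s^3 - 5*s^2 + 16*s + 80 = 0, which factors as -(s - 4)*(s + 4)*(s + 5) = 0. The curves meet at s = -5, -4, 4.
On [-5, -4], v = s is on top; that piece has area ∫[-5,-4] (-(-s^3 - 5*s^2 + 16*s + 80)) ds = 17/12.
On [-4, 4], v = -s^3 - 5*s^2 + 17*s + 80 is on top; that piece has area ∫[-4,4] (-s^3 - 5*s^2 + 16*s + 80) ds = 1280/3.
Total enclosed area = 17/12 + 1280/3 = 5137/12.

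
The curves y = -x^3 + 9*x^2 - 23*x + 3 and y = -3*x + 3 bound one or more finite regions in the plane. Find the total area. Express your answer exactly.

131/4

Set the curves equal: -x^3 + 9*x^2 - 23*x + 3 = -3*x + 3, so -x^3 + 9*x^2 - 20*x = 0, which factors as -x*(x - 5)*(x - 4) = 0. The curves meet at x = 0, 4, 5.
On [0, 4], y = -3*x + 3 is on top; that piece has area ∫[0,4] (-(-x^3 + 9*x^2 - 20*x)) dx = 32.
On [4, 5], y = -x^3 + 9*x^2 - 23*x + 3 is on top; that piece has area ∫[4,5] (-x^3 + 9*x^2 - 20*x) dx = 3/4.
Total enclosed area = 32 + 3/4 = 131/4.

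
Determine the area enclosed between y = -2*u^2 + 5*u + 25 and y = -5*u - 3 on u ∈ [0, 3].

On [0, 3], (-2*u^2 + 5*u + 25) - (-5*u - 3) = -2*u^2 + 10*u + 28 is ≥ 0 throughout, so the area is a single integral of |-2*u^2 + 10*u + 28|.
∫[0,3] (-2*u^2 + 10*u + 28) du = 111.

111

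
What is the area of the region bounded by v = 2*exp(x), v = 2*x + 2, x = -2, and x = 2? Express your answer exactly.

On [-2, 2], (2*exp(x)) - (2*x + 2) = -2*x + 2*exp(x) - 2 is ≥ 0 throughout, so the area is a single integral of |-2*x + 2*exp(x) - 2|.
∫[-2,2] (-2*x + 2*exp(x) - 2) dx = -8 - 2*exp(-2) + 2*exp(2).

-8 - 2*exp(-2) + 2*exp(2)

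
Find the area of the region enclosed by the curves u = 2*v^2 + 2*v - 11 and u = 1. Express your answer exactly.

125/3

Both boundary curves give u as a function of v, so integrate with respect to v. Setting them equal: 2*v^2 + 2*v - 12 = 0, i.e. 2*(v - 2)*(v + 3) = 0, so they meet at v = -3, 2.
For v in [-3, 2], u = 2*v^2 + 2*v - 11 is on the left; area = ∫[-3,2] (-(2*v^2 + 2*v - 12)) dv = 125/3.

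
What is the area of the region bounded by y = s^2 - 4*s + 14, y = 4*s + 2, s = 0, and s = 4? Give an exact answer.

16

The difference (s^2 - 4*s + 14) - (4*s + 2) = s^2 - 8*s + 12 changes sign at s = 2 inside [0, 4], so split the integral there.
∫[0,2] (s^2 - 8*s + 12) ds = 32/3.
∫[2,4] (s^2 - 8*s + 12) ds = -16/3; the area of that piece is 16/3.
Total area = 32/3 + 16/3 = 16.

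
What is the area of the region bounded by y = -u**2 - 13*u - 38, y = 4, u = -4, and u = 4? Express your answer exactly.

On [-4, 4], (-u**2 - 13*u - 38) - (4) = -u**2 - 13*u - 42 is ≤ 0 throughout, so the area is a single integral of |-u**2 - 13*u - 42|.
∫[-4,4] (-u**2 - 13*u - 42) du = -1136/3; the area of that piece is 1136/3.

1136/3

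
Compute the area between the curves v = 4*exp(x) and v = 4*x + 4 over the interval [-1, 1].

-8 - 4*exp(-1) + 4*exp(1)

On [-1, 1], (4*exp(x)) - (4*x + 4) = -4*x + 4*exp(x) - 4 is ≥ 0 throughout, so the area is a single integral of |-4*x + 4*exp(x) - 4|.
∫[-1,1] (-4*x + 4*exp(x) - 4) dx = -8 - 4*exp(-1) + 4*exp(1).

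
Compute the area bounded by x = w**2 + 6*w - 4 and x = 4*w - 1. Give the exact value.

Both boundary curves give x as a function of w, so integrate with respect to w. Setting them equal: w**2 + 2*w - 3 = 0, i.e. (w - 1)*(w + 3) = 0, so they meet at w = -3, 1.
For w in [-3, 1], x = w**2 + 6*w - 4 is on the left; area = ∫[-3,1] (-(w**2 + 2*w - 3)) dw = 32/3.

32/3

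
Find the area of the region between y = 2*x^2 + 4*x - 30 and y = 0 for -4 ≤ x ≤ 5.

The difference (2*x^2 + 4*x - 30) - (0) = 2*x^2 + 4*x - 30 changes sign at x = 3 inside [-4, 5], so split the integral there.
∫[-4,3] (2*x^2 + 4*x - 30) dx = -490/3; the area of that piece is 490/3.
∫[3,5] (2*x^2 + 4*x - 30) dx = 112/3.
Total area = 490/3 + 112/3 = 602/3.

602/3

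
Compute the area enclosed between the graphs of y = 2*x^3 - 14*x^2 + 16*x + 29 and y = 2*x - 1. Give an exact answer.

Set the curves equal: 2*x^3 - 14*x^2 + 16*x + 29 = 2*x - 1, so 2*x^3 - 14*x^2 + 14*x + 30 = 0, which factors as 2*(x - 5)*(x - 3)*(x + 1) = 0. The curves meet at x = -1, 3, 5.
On [-1, 3], y = 2*x^3 - 14*x^2 + 16*x + 29 is on top; that piece has area ∫[-1,3] (2*x^3 - 14*x^2 + 14*x + 30) dx = 256/3.
On [3, 5], y = 2*x - 1 is on top; that piece has area ∫[3,5] (-(2*x^3 - 14*x^2 + 14*x + 30)) dx = 40/3.
Total enclosed area = 256/3 + 40/3 = 296/3.

296/3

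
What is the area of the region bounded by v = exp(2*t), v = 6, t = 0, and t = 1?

-23/2 + exp(2)/2 + 6*log(6)

The difference (exp(2*t)) - (6) = exp(2*t) - 6 changes sign at t = log(6)/2 inside [0, 1], so split the integral there.
∫[0,log(6)/2] (exp(2*t) - 6) dt = 5/2 - log(216); the area of that piece is -5/2 + log(216).
∫[log(6)/2,1] (exp(2*t) - 6) dt = -9 + exp(2)/2 + 3*log(6).
Total area = (-5/2 + log(216)) + (-9 + exp(2)/2 + 3*log(6)) = -23/2 + exp(2)/2 + 6*log(6).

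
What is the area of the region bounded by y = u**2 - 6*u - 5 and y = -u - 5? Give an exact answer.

Set the curves equal: u**2 - 6*u - 5 = -u - 5, so u**2 - 5*u = 0, which factors as u*(u - 5) = 0. The curves meet at u = 0, 5.
On [0, 5], y = -u - 5 is on top; that piece has area ∫[0,5] (-(u**2 - 5*u)) du = 125/6.

125/6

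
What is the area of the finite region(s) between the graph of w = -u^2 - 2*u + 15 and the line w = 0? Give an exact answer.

256/3

The curve meets the u-axis where -u^2 - 2*u + 15 = 0, i.e. -(u - 3)*(u + 5) = 0, at u = -5, 3.
On [-5, 3] the curve lies above the axis; ∫[-5,3] (-u^2 - 2*u + 15) du = 256/3, giving area 256/3.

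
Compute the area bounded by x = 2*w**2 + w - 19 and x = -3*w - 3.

72

Both boundary curves give x as a function of w, so integrate with respect to w. Setting them equal: 2*w**2 + 4*w - 16 = 0, i.e. 2*(w - 2)*(w + 4) = 0, so they meet at w = -4, 2.
For w in [-4, 2], x = 2*w**2 + w - 19 is on the left; area = ∫[-4,2] (-(2*w**2 + 4*w - 16)) dw = 72.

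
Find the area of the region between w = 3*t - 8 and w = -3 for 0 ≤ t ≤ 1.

7/2

On [0, 1], (3*t - 8) - (-3) = 3*t - 5 is ≤ 0 throughout, so the area is a single integral of |3*t - 5|.
∫[0,1] (3*t - 5) dt = -7/2; the area of that piece is 7/2.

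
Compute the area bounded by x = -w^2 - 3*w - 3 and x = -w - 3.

4/3

Both boundary curves give x as a function of w, so integrate with respect to w. Setting them equal: -w^2 - 2*w = 0, i.e. -w*(w + 2) = 0, so they meet at w = -2, 0.
For w in [-2, 0], x = -w^2 - 3*w - 3 is on the right; area = ∫[-2,0] (-w^2 - 2*w) dw = 4/3.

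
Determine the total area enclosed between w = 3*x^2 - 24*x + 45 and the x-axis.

4

The curve meets the x-axis where 3*x^2 - 24*x + 45 = 0, i.e. 3*(x - 5)*(x - 3) = 0, at x = 3, 5.
On [3, 5] the curve lies below the axis; ∫[3,5] (3*x^2 - 24*x + 45) dx = -4, giving area 4.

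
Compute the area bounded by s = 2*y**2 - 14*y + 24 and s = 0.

1/3

Both boundary curves give s as a function of y, so integrate with respect to y. Setting them equal: 2*y**2 - 14*y + 24 = 0, i.e. 2*(y - 4)*(y - 3) = 0, so they meet at y = 3, 4.
For y in [3, 4], s = 2*y**2 - 14*y + 24 is on the left; area = ∫[3,4] (-(2*y**2 - 14*y + 24)) dy = 1/3.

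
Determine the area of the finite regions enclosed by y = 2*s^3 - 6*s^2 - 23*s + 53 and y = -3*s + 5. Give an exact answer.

407/2

Set the curves equal: 2*s^3 - 6*s^2 - 23*s + 53 = -3*s + 5, so 2*s^3 - 6*s^2 - 20*s + 48 = 0, which factors as 2*(s - 4)*(s - 2)*(s + 3) = 0. The curves meet at s = -3, 2, 4.
On [-3, 2], y = 2*s^3 - 6*s^2 - 23*s + 53 is on top; that piece has area ∫[-3,2] (2*s^3 - 6*s^2 - 20*s + 48) ds = 375/2.
On [2, 4], y = -3*s + 5 is on top; that piece has area ∫[2,4] (-(2*s^3 - 6*s^2 - 20*s + 48)) ds = 16.
Total enclosed area = 375/2 + 16 = 407/2.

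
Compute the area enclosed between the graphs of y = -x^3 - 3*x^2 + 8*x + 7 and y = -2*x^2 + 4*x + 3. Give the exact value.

71/6

Set the curves equal: -x^3 - 3*x^2 + 8*x + 7 = -2*x^2 + 4*x + 3, so -x^3 - x^2 + 4*x + 4 = 0, which factors as -(x - 2)*(x + 1)*(x + 2) = 0. The curves meet at x = -2, -1, 2.
On [-2, -1], y = -2*x^2 + 4*x + 3 is on top; that piece has area ∫[-2,-1] (-(-x^3 - x^2 + 4*x + 4)) dx = 7/12.
On [-1, 2], y = -x^3 - 3*x^2 + 8*x + 7 is on top; that piece has area ∫[-1,2] (-x^3 - x^2 + 4*x + 4) dx = 45/4.
Total enclosed area = 7/12 + 45/4 = 71/6.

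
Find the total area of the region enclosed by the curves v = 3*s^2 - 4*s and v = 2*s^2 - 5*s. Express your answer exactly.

1/6

Set the curves equal: 3*s^2 - 4*s = 2*s^2 - 5*s, so s^2 + s = 0, which factors as s*(s + 1) = 0. The curves meet at s = -1, 0.
On [-1, 0], v = 2*s^2 - 5*s is on top; that piece has area ∫[-1,0] (-(s^2 + s)) ds = 1/6.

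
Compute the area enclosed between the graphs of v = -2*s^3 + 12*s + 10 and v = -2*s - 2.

Set the curves equal: -2*s^3 + 12*s + 10 = -2*s - 2, so -2*s^3 + 14*s + 12 = 0, which factors as -2*(s - 3)*(s + 1)*(s + 2) = 0. The curves meet at s = -2, -1, 3.
On [-2, -1], v = -2*s - 2 is on top; that piece has area ∫[-2,-1] (-(-2*s^3 + 14*s + 12)) ds = 3/2.
On [-1, 3], v = -2*s^3 + 12*s + 10 is on top; that piece has area ∫[-1,3] (-2*s^3 + 14*s + 12) ds = 64.
Total enclosed area = 3/2 + 64 = 131/2.

131/2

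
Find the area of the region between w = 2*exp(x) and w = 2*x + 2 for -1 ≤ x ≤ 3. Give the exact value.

-16 - 2*exp(-1) + 2*exp(3)

On [-1, 3], (2*exp(x)) - (2*x + 2) = -2*x + 2*exp(x) - 2 is ≥ 0 throughout, so the area is a single integral of |-2*x + 2*exp(x) - 2|.
∫[-1,3] (-2*x + 2*exp(x) - 2) dx = -16 - 2*exp(-1) + 2*exp(3).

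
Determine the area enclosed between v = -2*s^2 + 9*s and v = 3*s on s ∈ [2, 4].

The difference (-2*s^2 + 9*s) - (3*s) = -2*s^2 + 6*s changes sign at s = 3 inside [2, 4], so split the integral there.
∫[2,3] (-2*s^2 + 6*s) ds = 7/3.
∫[3,4] (-2*s^2 + 6*s) ds = -11/3; the area of that piece is 11/3.
Total area = 7/3 + 11/3 = 6.

6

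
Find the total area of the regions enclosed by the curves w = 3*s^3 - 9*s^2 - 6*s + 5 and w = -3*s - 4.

Set the curves equal: 3*s^3 - 9*s^2 - 6*s + 5 = -3*s - 4, so 3*s^3 - 9*s^2 - 3*s + 9 = 0, which factors as 3*(s - 3)*(s - 1)*(s + 1) = 0. The curves meet at s = -1, 1, 3.
On [-1, 1], w = 3*s^3 - 9*s^2 - 6*s + 5 is on top; that piece has area ∫[-1,1] (3*s^3 - 9*s^2 - 3*s + 9) ds = 12.
On [1, 3], w = -3*s - 4 is on top; that piece has area ∫[1,3] (-(3*s^3 - 9*s^2 - 3*s + 9)) ds = 12.
Total enclosed area = 12 + 12 = 24.

24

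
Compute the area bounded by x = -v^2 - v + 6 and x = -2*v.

125/6

Both boundary curves give x as a function of v, so integrate with respect to v. Setting them equal: -v^2 + v + 6 = 0, i.e. -(v - 3)*(v + 2) = 0, so they meet at v = -2, 3.
For v in [-2, 3], x = -v^2 - v + 6 is on the right; area = ∫[-2,3] (-v^2 + v + 6) dv = 125/6.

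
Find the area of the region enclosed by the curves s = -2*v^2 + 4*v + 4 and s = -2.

64/3

Both boundary curves give s as a function of v, so integrate with respect to v. Setting them equal: -2*v^2 + 4*v + 6 = 0, i.e. -2*(v - 3)*(v + 1) = 0, so they meet at v = -1, 3.
For v in [-1, 3], s = -2*v^2 + 4*v + 4 is on the right; area = ∫[-1,3] (-2*v^2 + 4*v + 6) dv = 64/3.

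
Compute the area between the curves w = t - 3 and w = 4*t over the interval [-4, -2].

On [-4, -2], (t - 3) - (4*t) = -3*t - 3 is ≥ 0 throughout, so the area is a single integral of |-3*t - 3|.
∫[-4,-2] (-3*t - 3) dt = 12.

12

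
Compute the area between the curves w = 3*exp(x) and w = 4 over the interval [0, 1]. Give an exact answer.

-9 - 8*log(3) + 3*exp(1) + 16*log(2)

The difference (3*exp(x)) - (4) = 3*exp(x) - 4 changes sign at x = log(4/3) inside [0, 1], so split the integral there.
∫[0,log(4/3)] (3*exp(x) - 4) dx = log(81/256) + 1; the area of that piece is -1 + log(256/81).
∫[log(4/3),1] (3*exp(x) - 4) dx = -8 - 4*log(3) + 8*log(2) + 3*exp(1).
Total area = (-1 + log(256/81)) + (-8 - 4*log(3) + 8*log(2) + 3*exp(1)) = -9 - 8*log(3) + 3*exp(1) + 16*log(2).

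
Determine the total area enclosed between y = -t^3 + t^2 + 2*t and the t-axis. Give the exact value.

37/12

The curve meets the t-axis where -t^3 + t^2 + 2*t = 0, i.e. -t*(t - 2)*(t + 1) = 0, at t = -1, 0, 2.
On [-1, 0] the curve lies below the axis; ∫[-1,0] (-t^3 + t^2 + 2*t) dt = -5/12, giving area 5/12.
On [0, 2] the curve lies above the axis; ∫[0,2] (-t^3 + t^2 + 2*t) dt = 8/3, giving area 8/3.
Total area = 5/12 + 8/3 = 37/12.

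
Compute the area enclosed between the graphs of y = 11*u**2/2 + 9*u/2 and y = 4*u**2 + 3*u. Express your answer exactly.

Set the curves equal: 11*u**2/2 + 9*u/2 = 4*u**2 + 3*u, so 3*u**2/2 + 3*u/2 = 0, which factors as 3*u*(u + 1)/2 = 0. The curves meet at u = -1, 0.
On [-1, 0], y = 4*u**2 + 3*u is on top; that piece has area ∫[-1,0] (-(3*u**2/2 + 3*u/2)) du = 1/4.

1/4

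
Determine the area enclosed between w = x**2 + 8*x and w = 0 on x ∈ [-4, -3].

47/3

On [-4, -3], (x**2 + 8*x) - (0) = x**2 + 8*x is ≤ 0 throughout, so the area is a single integral of |x**2 + 8*x|.
∫[-4,-3] (x**2 + 8*x) dx = -47/3; the area of that piece is 47/3.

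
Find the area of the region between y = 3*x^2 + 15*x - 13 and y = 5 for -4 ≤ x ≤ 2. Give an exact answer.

149

The difference (3*x^2 + 15*x - 13) - (5) = 3*x^2 + 15*x - 18 changes sign at x = 1 inside [-4, 2], so split the integral there.
∫[-4,1] (3*x^2 + 15*x - 18) dx = -275/2; the area of that piece is 275/2.
∫[1,2] (3*x^2 + 15*x - 18) dx = 23/2.
Total area = 275/2 + 23/2 = 149.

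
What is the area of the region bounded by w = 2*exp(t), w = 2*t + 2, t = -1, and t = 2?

-9 - 2*exp(-1) + 2*exp(2)

On [-1, 2], (2*exp(t)) - (2*t + 2) = -2*t + 2*exp(t) - 2 is ≥ 0 throughout, so the area is a single integral of |-2*t + 2*exp(t) - 2|.
∫[-1,2] (-2*t + 2*exp(t) - 2) dt = -9 - 2*exp(-1) + 2*exp(2).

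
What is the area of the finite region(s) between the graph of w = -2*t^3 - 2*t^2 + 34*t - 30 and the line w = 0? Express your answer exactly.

1136/3

The curve meets the t-axis where -2*t^3 - 2*t^2 + 34*t - 30 = 0, i.e. -2*(t - 3)*(t - 1)*(t + 5) = 0, at t = -5, 1, 3.
On [-5, 1] the curve lies below the axis; ∫[-5,1] (-2*t^3 - 2*t^2 + 34*t - 30) dt = -360, giving area 360.
On [1, 3] the curve lies above the axis; ∫[1,3] (-2*t^3 - 2*t^2 + 34*t - 30) dt = 56/3, giving area 56/3.
Total area = 360 + 56/3 = 1136/3.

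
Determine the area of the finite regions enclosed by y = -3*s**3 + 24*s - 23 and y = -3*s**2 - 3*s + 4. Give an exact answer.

148

Set the curves equal: -3*s**3 + 24*s - 23 = -3*s**2 - 3*s + 4, so -3*s**3 + 3*s**2 + 27*s - 27 = 0, which factors as -3*(s - 3)*(s - 1)*(s + 3) = 0. The curves meet at s = -3, 1, 3.
On [-3, 1], y = -3*s**2 - 3*s + 4 is on top; that piece has area ∫[-3,1] (-(-3*s**3 + 3*s**2 + 27*s - 27)) ds = 128.
On [1, 3], y = -3*s**3 + 24*s - 23 is on top; that piece has area ∫[1,3] (-3*s**3 + 3*s**2 + 27*s - 27) ds = 20.
Total enclosed area = 128 + 20 = 148.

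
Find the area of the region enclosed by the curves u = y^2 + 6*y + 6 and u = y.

1/6

Both boundary curves give u as a function of y, so integrate with respect to y. Setting them equal: y^2 + 5*y + 6 = 0, i.e. (y + 2)*(y + 3) = 0, so they meet at y = -3, -2.
For y in [-3, -2], u = y^2 + 6*y + 6 is on the left; area = ∫[-3,-2] (-(y^2 + 5*y + 6)) dy = 1/6.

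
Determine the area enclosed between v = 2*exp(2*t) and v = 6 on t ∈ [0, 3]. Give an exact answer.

The difference (2*exp(2*t)) - (6) = 2*exp(2*t) - 6 changes sign at t = log(3)/2 inside [0, 3], so split the integral there.
∫[0,log(3)/2] (2*exp(2*t) - 6) dt = 2 - log(27); the area of that piece is -2 + log(27).
∫[log(3)/2,3] (2*exp(2*t) - 6) dt = -21 + 3*log(3) + exp(6).
Total area = (-2 + log(27)) + (-21 + 3*log(3) + exp(6)) = -23 + 6*log(3) + exp(6).

-23 + 6*log(3) + exp(6)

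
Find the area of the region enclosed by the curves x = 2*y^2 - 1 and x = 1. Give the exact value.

8/3

Both boundary curves give x as a function of y, so integrate with respect to y. Setting them equal: 2*y^2 - 2 = 0, i.e. 2*(y - 1)*(y + 1) = 0, so they meet at y = -1, 1.
For y in [-1, 1], x = 2*y^2 - 1 is on the left; area = ∫[-1,1] (-(2*y^2 - 2)) dy = 8/3.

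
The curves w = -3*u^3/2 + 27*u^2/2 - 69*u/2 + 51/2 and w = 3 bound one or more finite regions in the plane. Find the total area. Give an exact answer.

Set the curves equal: -3*u^3/2 + 27*u^2/2 - 69*u/2 + 51/2 = 3, so -3*u^3/2 + 27*u^2/2 - 69*u/2 + 45/2 = 0, which factors as -3*(u - 5)*(u - 3)*(u - 1)/2 = 0. The curves meet at u = 1, 3, 5.
On [1, 3], w = 3 is on top; that piece has area ∫[1,3] (-(-3*u^3/2 + 27*u^2/2 - 69*u/2 + 45/2)) du = 6.
On [3, 5], w = -3*u^3/2 + 27*u^2/2 - 69*u/2 + 51/2 is on top; that piece has area ∫[3,5] (-3*u^3/2 + 27*u^2/2 - 69*u/2 + 45/2) du = 6.
Total enclosed area = 6 + 6 = 12.

12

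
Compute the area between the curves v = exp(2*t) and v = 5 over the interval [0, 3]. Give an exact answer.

The difference (exp(2*t)) - (5) = exp(2*t) - 5 changes sign at t = log(5)/2 inside [0, 3], so split the integral there.
∫[0,log(5)/2] (exp(2*t) - 5) dt = 2 - 5*log(5)/2; the area of that piece is -2 + 5*log(5)/2.
∫[log(5)/2,3] (exp(2*t) - 5) dt = -35/2 + 5*log(5)/2 + exp(6)/2.
Total area = (-2 + 5*log(5)/2) + (-35/2 + 5*log(5)/2 + exp(6)/2) = -39/2 + 5*log(5) + exp(6)/2.

-39/2 + 5*log(5) + exp(6)/2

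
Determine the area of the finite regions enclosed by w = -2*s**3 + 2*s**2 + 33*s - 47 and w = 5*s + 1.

Set the curves equal: -2*s**3 + 2*s**2 + 33*s - 47 = 5*s + 1, so -2*s**3 + 2*s**2 + 28*s - 48 = 0, which factors as -2*(s - 3)*(s - 2)*(s + 4) = 0. The curves meet at s = -4, 2, 3.
On [-4, 2], w = 5*s + 1 is on top; that piece has area ∫[-4,2] (-(-2*s**3 + 2*s**2 + 28*s - 48)) ds = 288.
On [2, 3], w = -2*s**3 + 2*s**2 + 33*s - 47 is on top; that piece has area ∫[2,3] (-2*s**3 + 2*s**2 + 28*s - 48) ds = 13/6.
Total enclosed area = 288 + 13/6 = 1741/6.

1741/6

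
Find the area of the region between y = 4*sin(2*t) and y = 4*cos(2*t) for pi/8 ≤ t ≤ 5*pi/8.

On [pi/8, 5*pi/8], (4*sin(2*t)) - (4*cos(2*t)) = 4*sin(2*t) - 4*cos(2*t) is ≥ 0 throughout, so the area is a single integral of |4*sin(2*t) - 4*cos(2*t)|.
∫[pi/8,5*pi/8] (4*sin(2*t) - 4*cos(2*t)) dt = 4*sqrt(2).

4*sqrt(2)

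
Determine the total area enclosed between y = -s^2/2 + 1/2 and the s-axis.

2/3

The curve meets the s-axis where -s^2/2 + 1/2 = 0, i.e. -(s - 1)*(s + 1)/2 = 0, at s = -1, 1.
On [-1, 1] the curve lies above the axis; ∫[-1,1] (-s^2/2 + 1/2) ds = 2/3, giving area 2/3.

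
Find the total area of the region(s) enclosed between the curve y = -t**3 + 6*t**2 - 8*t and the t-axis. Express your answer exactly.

The curve meets the t-axis where -t**3 + 6*t**2 - 8*t = 0, i.e. -t*(t - 4)*(t - 2) = 0, at t = 0, 2, 4.
On [0, 2] the curve lies below the axis; ∫[0,2] (-t**3 + 6*t**2 - 8*t) dt = -4, giving area 4.
On [2, 4] the curve lies above the axis; ∫[2,4] (-t**3 + 6*t**2 - 8*t) dt = 4, giving area 4.
Total area = 4 + 4 = 8.

8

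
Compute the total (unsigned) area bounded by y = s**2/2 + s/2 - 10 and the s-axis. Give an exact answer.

The curve meets the s-axis where s**2/2 + s/2 - 10 = 0, i.e. (s - 4)*(s + 5)/2 = 0, at s = -5, 4.
On [-5, 4] the curve lies below the axis; ∫[-5,4] (s**2/2 + s/2 - 10) ds = -243/4, giving area 243/4.

243/4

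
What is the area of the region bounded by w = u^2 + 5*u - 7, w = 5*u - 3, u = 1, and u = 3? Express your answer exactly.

The difference (u^2 + 5*u - 7) - (5*u - 3) = u^2 - 4 changes sign at u = 2 inside [1, 3], so split the integral there.
∫[1,2] (u^2 - 4) du = -5/3; the area of that piece is 5/3.
∫[2,3] (u^2 - 4) du = 7/3.
Total area = 5/3 + 7/3 = 4.

4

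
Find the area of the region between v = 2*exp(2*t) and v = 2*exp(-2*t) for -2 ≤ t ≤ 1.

The difference (2*exp(2*t)) - (2*exp(-2*t)) = 2*exp(2*t) - 2*exp(-2*t) changes sign at t = 0 inside [-2, 1], so split the integral there.
∫[-2,0] (2*exp(2*t) - 2*exp(-2*t)) dt = -exp(4) - exp(-4) + 2; the area of that piece is -2 + exp(-4) + exp(4).
∫[0,1] (2*exp(2*t) - 2*exp(-2*t)) dt = -2 + exp(-2) + exp(2).
Total area = (-2 + exp(-4) + exp(4)) + (-2 + exp(-2) + exp(2)) = -4 + exp(-4) + exp(-2) + exp(2) + exp(4).

-4 + exp(-4) + exp(-2) + exp(2) + exp(4)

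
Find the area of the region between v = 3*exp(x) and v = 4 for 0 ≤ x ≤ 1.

-9 - 8*log(3) + 3*exp(1) + 16*log(2)

The difference (3*exp(x)) - (4) = 3*exp(x) - 4 changes sign at x = log(4/3) inside [0, 1], so split the integral there.
∫[0,log(4/3)] (3*exp(x) - 4) dx = log(81/256) + 1; the area of that piece is -1 + log(256/81).
∫[log(4/3),1] (3*exp(x) - 4) dx = -8 - 4*log(3) + 8*log(2) + 3*exp(1).
Total area = (-1 + log(256/81)) + (-8 - 4*log(3) + 8*log(2) + 3*exp(1)) = -9 - 8*log(3) + 3*exp(1) + 16*log(2).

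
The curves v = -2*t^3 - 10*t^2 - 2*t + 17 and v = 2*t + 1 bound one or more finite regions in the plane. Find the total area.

Set the curves equal: -2*t^3 - 10*t^2 - 2*t + 17 = 2*t + 1, so -2*t^3 - 10*t^2 - 4*t + 16 = 0, which factors as -2*(t - 1)*(t + 2)*(t + 4) = 0. The curves meet at t = -4, -2, 1.
On [-4, -2], v = 2*t + 1 is on top; that piece has area ∫[-4,-2] (-(-2*t^3 - 10*t^2 - 4*t + 16)) dt = 32/3.
On [-2, 1], v = -2*t^3 - 10*t^2 - 2*t + 17 is on top; that piece has area ∫[-2,1] (-2*t^3 - 10*t^2 - 4*t + 16) dt = 63/2.
Total enclosed area = 32/3 + 63/2 = 253/6.

253/6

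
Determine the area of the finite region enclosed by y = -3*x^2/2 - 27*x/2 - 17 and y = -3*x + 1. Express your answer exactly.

1/4

Set the curves equal: -3*x^2/2 - 27*x/2 - 17 = -3*x + 1, so -3*x^2/2 - 21*x/2 - 18 = 0, which factors as -3*(x + 3)*(x + 4)/2 = 0. The curves meet at x = -4, -3.
On [-4, -3], y = -3*x^2/2 - 27*x/2 - 17 is on top; that piece has area ∫[-4,-3] (-3*x^2/2 - 21*x/2 - 18) dx = 1/4.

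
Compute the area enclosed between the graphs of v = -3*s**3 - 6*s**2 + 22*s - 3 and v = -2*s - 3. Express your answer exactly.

Set the curves equal: -3*s**3 - 6*s**2 + 22*s - 3 = -2*s - 3, so -3*s**3 - 6*s**2 + 24*s = 0, which factors as -3*s*(s - 2)*(s + 4) = 0. The curves meet at s = -4, 0, 2.
On [-4, 0], v = -2*s - 3 is on top; that piece has area ∫[-4,0] (-(-3*s**3 - 6*s**2 + 24*s)) ds = 128.
On [0, 2], v = -3*s**3 - 6*s**2 + 22*s - 3 is on top; that piece has area ∫[0,2] (-3*s**3 - 6*s**2 + 24*s) ds = 20.
Total enclosed area = 128 + 20 = 148.

148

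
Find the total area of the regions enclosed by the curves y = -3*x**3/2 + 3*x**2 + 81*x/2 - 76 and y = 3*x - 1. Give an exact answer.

Set the curves equal: -3*x**3/2 + 3*x**2 + 81*x/2 - 76 = 3*x - 1, so -3*x**3/2 + 3*x**2 + 75*x/2 - 75 = 0, which factors as -3*(x - 5)*(x - 2)*(x + 5)/2 = 0. The curves meet at x = -5, 2, 5.
On [-5, 2], y = 3*x - 1 is on top; that piece has area ∫[-5,2] (-(-3*x**3/2 + 3*x**2 + 75*x/2 - 75)) dx = 4459/8.
On [2, 5], y = -3*x**3/2 + 3*x**2 + 81*x/2 - 76 is on top; that piece has area ∫[2,5] (-3*x**3/2 + 3*x**2 + 75*x/2 - 75) dx = 459/8.
Total enclosed area = 4459/8 + 459/8 = 2459/4.

2459/4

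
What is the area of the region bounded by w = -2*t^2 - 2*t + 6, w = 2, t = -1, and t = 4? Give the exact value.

The difference (-2*t^2 - 2*t + 6) - (2) = -2*t^2 - 2*t + 4 changes sign at t = 1 inside [-1, 4], so split the integral there.
∫[-1,1] (-2*t^2 - 2*t + 4) dt = 20/3.
∫[1,4] (-2*t^2 - 2*t + 4) dt = -45; the area of that piece is 45.
Total area = 20/3 + 45 = 155/3.

155/3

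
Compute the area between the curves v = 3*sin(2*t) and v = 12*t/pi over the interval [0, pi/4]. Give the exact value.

On [0, pi/4], (3*sin(2*t)) - (12*t/pi) = -12*t/pi + 3*sin(2*t) is ≥ 0 throughout, so the area is a single integral of |-12*t/pi + 3*sin(2*t)|.
∫[0,pi/4] (-12*t/pi + 3*sin(2*t)) dt = 3/2 - 3*pi/8.

3/2 - 3*pi/8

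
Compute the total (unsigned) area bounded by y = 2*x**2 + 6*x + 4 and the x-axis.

1/3

The curve meets the x-axis where 2*x**2 + 6*x + 4 = 0, i.e. 2*(x + 1)*(x + 2) = 0, at x = -2, -1.
On [-2, -1] the curve lies below the axis; ∫[-2,-1] (2*x**2 + 6*x + 4) dx = -1/3, giving area 1/3.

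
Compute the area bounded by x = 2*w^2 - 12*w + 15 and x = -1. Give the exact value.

Both boundary curves give x as a function of w, so integrate with respect to w. Setting them equal: 2*w^2 - 12*w + 16 = 0, i.e. 2*(w - 4)*(w - 2) = 0, so they meet at w = 2, 4.
For w in [2, 4], x = 2*w^2 - 12*w + 15 is on the left; area = ∫[2,4] (-(2*w^2 - 12*w + 16)) dw = 8/3.

8/3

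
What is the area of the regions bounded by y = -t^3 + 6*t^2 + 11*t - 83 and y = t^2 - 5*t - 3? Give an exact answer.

5137/12

Set the curves equal: -t^3 + 6*t^2 + 11*t - 83 = t^2 - 5*t - 3, so -t^3 + 5*t^2 + 16*t - 80 = 0, which factors as -(t - 5)*(t - 4)*(t + 4) = 0. The curves meet at t = -4, 4, 5.
On [-4, 4], y = t^2 - 5*t - 3 is on top; that piece has area ∫[-4,4] (-(-t^3 + 5*t^2 + 16*t - 80)) dt = 1280/3.
On [4, 5], y = -t^3 + 6*t^2 + 11*t - 83 is on top; that piece has area ∫[4,5] (-t^3 + 5*t^2 + 16*t - 80) dt = 17/12.
Total enclosed area = 1280/3 + 17/12 = 5137/12.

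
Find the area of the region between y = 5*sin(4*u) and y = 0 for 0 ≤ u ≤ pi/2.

5

The difference (5*sin(4*u)) - (0) = 5*sin(4*u) changes sign at u = pi/4 inside [0, pi/2], so split the integral there.
∫[0,pi/4] (5*sin(4*u)) du = 5/2.
∫[pi/4,pi/2] (5*sin(4*u)) du = -5/2; the area of that piece is 5/2.
Total area = 5/2 + 5/2 = 5.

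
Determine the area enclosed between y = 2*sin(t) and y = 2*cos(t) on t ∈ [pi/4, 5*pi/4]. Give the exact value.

4*sqrt(2)

On [pi/4, 5*pi/4], (2*sin(t)) - (2*cos(t)) = 2*sin(t) - 2*cos(t) is ≥ 0 throughout, so the area is a single integral of |2*sin(t) - 2*cos(t)|.
∫[pi/4,5*pi/4] (2*sin(t) - 2*cos(t)) dt = 4*sqrt(2).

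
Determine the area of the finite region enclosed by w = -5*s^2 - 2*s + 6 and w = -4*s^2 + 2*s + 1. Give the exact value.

Set the curves equal: -5*s^2 - 2*s + 6 = -4*s^2 + 2*s + 1, so -s^2 - 4*s + 5 = 0, which factors as -(s - 1)*(s + 5) = 0. The curves meet at s = -5, 1.
On [-5, 1], w = -5*s^2 - 2*s + 6 is on top; that piece has area ∫[-5,1] (-s^2 - 4*s + 5) ds = 36.

36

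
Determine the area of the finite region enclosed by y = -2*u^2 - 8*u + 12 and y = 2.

Set the curves equal: -2*u^2 - 8*u + 12 = 2, so -2*u^2 - 8*u + 10 = 0, which factors as -2*(u - 1)*(u + 5) = 0. The curves meet at u = -5, 1.
On [-5, 1], y = -2*u^2 - 8*u + 12 is on top; that piece has area ∫[-5,1] (-2*u^2 - 8*u + 10) du = 72.

72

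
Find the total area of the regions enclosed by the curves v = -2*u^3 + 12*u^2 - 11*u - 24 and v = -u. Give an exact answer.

131/2

Set the curves equal: -2*u^3 + 12*u^2 - 11*u - 24 = -u, so -2*u^3 + 12*u^2 - 10*u - 24 = 0, which factors as -2*(u - 4)*(u - 3)*(u + 1) = 0. The curves meet at u = -1, 3, 4.
On [-1, 3], v = -u is on top; that piece has area ∫[-1,3] (-(-2*u^3 + 12*u^2 - 10*u - 24)) du = 64.
On [3, 4], v = -2*u^3 + 12*u^2 - 11*u - 24 is on top; that piece has area ∫[3,4] (-2*u^3 + 12*u^2 - 10*u - 24) du = 3/2.
Total enclosed area = 64 + 3/2 = 131/2.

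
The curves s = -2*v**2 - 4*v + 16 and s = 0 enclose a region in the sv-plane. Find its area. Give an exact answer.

72

Both boundary curves give s as a function of v, so integrate with respect to v. Setting them equal: -2*v**2 - 4*v + 16 = 0, i.e. -2*(v - 2)*(v + 4) = 0, so they meet at v = -4, 2.
For v in [-4, 2], s = -2*v**2 - 4*v + 16 is on the right; area = ∫[-4,2] (-2*v**2 - 4*v + 16) dv = 72.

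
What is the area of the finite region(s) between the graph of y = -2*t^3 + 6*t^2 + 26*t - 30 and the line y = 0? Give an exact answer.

256

The curve meets the t-axis where -2*t^3 + 6*t^2 + 26*t - 30 = 0, i.e. -2*(t - 5)*(t - 1)*(t + 3) = 0, at t = -3, 1, 5.
On [-3, 1] the curve lies below the axis; ∫[-3,1] (-2*t^3 + 6*t^2 + 26*t - 30) dt = -128, giving area 128.
On [1, 5] the curve lies above the axis; ∫[1,5] (-2*t^3 + 6*t^2 + 26*t - 30) dt = 128, giving area 128.
Total area = 128 + 128 = 256.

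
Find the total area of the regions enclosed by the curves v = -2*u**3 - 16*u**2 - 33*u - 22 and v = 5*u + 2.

37/6

Set the curves equal: -2*u**3 - 16*u**2 - 33*u - 22 = 5*u + 2, so -2*u**3 - 16*u**2 - 38*u - 24 = 0, which factors as -2*(u + 1)*(u + 3)*(u + 4) = 0. The curves meet at u = -4, -3, -1.
On [-4, -3], v = 5*u + 2 is on top; that piece has area ∫[-4,-3] (-(-2*u**3 - 16*u**2 - 38*u - 24)) du = 5/6.
On [-3, -1], v = -2*u**3 - 16*u**2 - 33*u - 22 is on top; that piece has area ∫[-3,-1] (-2*u**3 - 16*u**2 - 38*u - 24) du = 16/3.
Total enclosed area = 5/6 + 16/3 = 37/6.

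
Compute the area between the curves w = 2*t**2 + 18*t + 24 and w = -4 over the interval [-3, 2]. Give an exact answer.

The difference (2*t**2 + 18*t + 24) - (-4) = 2*t**2 + 18*t + 28 changes sign at t = -2 inside [-3, 2], so split the integral there.
∫[-3,-2] (2*t**2 + 18*t + 28) dt = -13/3; the area of that piece is 13/3.
∫[-2,2] (2*t**2 + 18*t + 28) dt = 368/3.
Total area = 13/3 + 368/3 = 127.

127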